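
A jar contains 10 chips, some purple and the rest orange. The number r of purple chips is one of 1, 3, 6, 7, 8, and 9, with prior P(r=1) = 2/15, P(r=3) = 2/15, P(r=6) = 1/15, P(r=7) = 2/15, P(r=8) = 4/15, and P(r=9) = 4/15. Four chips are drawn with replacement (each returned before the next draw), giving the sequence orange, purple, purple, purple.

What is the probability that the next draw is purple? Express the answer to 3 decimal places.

The likelihood of the observed sequence under each hypothesis: P(data | r = 1) = (9/10)(1/10)(1/10)(1/10) = 0.0009; P(data | r = 3) = (7/10)(3/10)(3/10)(3/10) = 0.0189; P(data | r = 6) = (4/10)(6/10)(6/10)(6/10) = 0.0864; P(data | r = 7) = (3/10)(7/10)(7/10)(7/10) = 0.1029; P(data | r = 8) = (2/10)(8/10)(8/10)(8/10) = 0.1024; P(data | r = 9) = (1/10)(9/10)(9/10)(9/10) = 0.0729.
The prior-weighted likelihoods are 2/15 · 0.0009 = 0.00012, 2/15 · 0.0189 = 0.00252, 1/15 · 0.0864 = 0.00576, 2/15 · 0.1029 = 0.01372, 4/15 · 0.1024 = 0.027307, 4/15 · 0.0729 = 0.01944; summing to 0.068867.
The posterior is then P(r = 1 | data) = 0.0017425, P(r = 3 | data) = 0.036592, P(r = 6 | data) = 0.08364, P(r = 7 | data) = 0.19923, P(r = 8 | data) = 0.39652, P(r = 9 | data) = 0.28228.
Averaging over the posterior, P(purple next | data) = (1/10)(0.0017425) + (3/10)(0.036592) + (3/5)(0.08364) + (7/10)(0.19923) + (4/5)(0.39652) + (9/10)(0.28228) = 0.77206.

0.772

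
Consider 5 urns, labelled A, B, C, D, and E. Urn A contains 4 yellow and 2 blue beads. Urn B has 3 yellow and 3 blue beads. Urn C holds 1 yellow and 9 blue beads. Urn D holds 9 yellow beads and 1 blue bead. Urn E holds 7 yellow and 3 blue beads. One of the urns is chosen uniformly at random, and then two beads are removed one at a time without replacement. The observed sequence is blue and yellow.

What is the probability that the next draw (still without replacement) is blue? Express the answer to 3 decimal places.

Under each hypothesis, the probability of the observed sequence is: P(data | urn A) = (2/6)(4/5) = 4/15; P(data | urn B) = (3/6)(3/5) = 3/10; P(data | urn C) = (9/10)(1/9) = 1/10; P(data | urn D) = (1/10)(9/9) = 1/10; P(data | urn E) = (3/10)(7/9) = 7/30.
The prior-weighted likelihoods are 1/5 · 4/15 = 4/75, 1/5 · 3/10 = 3/50, 1/5 · 1/10 = 1/50, 1/5 · 1/10 = 1/50, 1/5 · 7/30 = 7/150; these sum to 1/5.
The posterior is then P(urn A | data) = 4/15, P(urn B | data) = 3/10, P(urn C | data) = 1/10, P(urn D | data) = 1/10, P(urn E | data) = 7/30.
The predictive probability is P(blue next | data) = (1/4)(4/15) + (1/2)(3/10) + (1)(1/10) + (0)(1/10) + (1/4)(7/30) = 3/8.

0.375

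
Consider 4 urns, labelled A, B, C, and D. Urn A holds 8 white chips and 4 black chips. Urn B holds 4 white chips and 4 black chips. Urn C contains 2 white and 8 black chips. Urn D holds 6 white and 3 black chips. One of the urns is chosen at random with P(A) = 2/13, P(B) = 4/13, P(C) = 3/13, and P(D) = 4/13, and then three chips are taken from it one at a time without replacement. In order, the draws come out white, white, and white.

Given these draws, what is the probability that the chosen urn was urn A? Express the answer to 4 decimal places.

The likelihood of the observed sequence under each hypothesis: P(data | urn A) = (8/12)(7/11)(6/10) = 0.25455; P(data | urn B) = (4/8)(3/7)(2/6) = 0.071429; P(data | urn C) = (2/10)(1/9)(0/8) = 0; P(data | urn D) = (6/9)(5/8)(4/7) = 0.2381.
Multiplying each by its prior: 2/13 · 0.25455 = 0.039161, 4/13 · 0.071429 = 0.021978, 3/13 · 0 = 0, 4/13 · 0.2381 = 0.07326; summing to 0.1344.
Therefore the posterior P(urn A | data) = (0.039161) / (0.1344) = 0.29138.

0.2914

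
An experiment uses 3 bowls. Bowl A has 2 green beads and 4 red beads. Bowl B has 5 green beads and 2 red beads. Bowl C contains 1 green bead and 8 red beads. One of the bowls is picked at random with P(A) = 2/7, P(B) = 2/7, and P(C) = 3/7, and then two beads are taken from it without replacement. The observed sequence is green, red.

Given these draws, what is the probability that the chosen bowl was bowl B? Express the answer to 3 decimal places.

0.355

For each hypothesis, P(data | H) works out to: P(data | bowl A) = (2/6)(4/5) = 4/15; P(data | bowl B) = (5/7)(2/6) = 5/21; P(data | bowl C) = (1/9)(8/8) = 1/9.
Weighting by the prior gives 2/7 · 4/15 = 8/105, 2/7 · 5/21 = 10/147, 3/7 · 1/9 = 1/21; these sum to 47/245.
By Bayes' rule, P(bowl B | data) = (10/147) / (47/245) = 50/141.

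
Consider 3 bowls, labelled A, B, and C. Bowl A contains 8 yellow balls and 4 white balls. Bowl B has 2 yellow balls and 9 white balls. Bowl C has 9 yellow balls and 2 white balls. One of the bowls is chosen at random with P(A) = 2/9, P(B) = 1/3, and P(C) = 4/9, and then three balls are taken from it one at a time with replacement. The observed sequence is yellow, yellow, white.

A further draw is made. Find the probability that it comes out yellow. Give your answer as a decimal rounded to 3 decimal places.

Compute the likelihood of the observed sequence for each case: P(data | bowl A) = (8/12)(8/12)(4/12) = 0.14815; P(data | bowl B) = (2/11)(2/11)(9/11) = 0.027047; P(data | bowl C) = (9/11)(9/11)(2/11) = 0.12171.
Weighting by the prior gives 2/9 · 0.14815 = 0.032922, 1/3 · 0.027047 = 0.0090158, 4/9 · 0.12171 = 0.054095; summing to 0.096032.
The posterior is then P(bowl A | data) = 0.34282, P(bowl B | data) = 0.093883, P(bowl C | data) = 0.5633.
The predictive probability is P(yellow next | data) = (2/3)(0.34282) + (2/11)(0.093883) + (9/11)(0.5633) = 0.7065.

0.706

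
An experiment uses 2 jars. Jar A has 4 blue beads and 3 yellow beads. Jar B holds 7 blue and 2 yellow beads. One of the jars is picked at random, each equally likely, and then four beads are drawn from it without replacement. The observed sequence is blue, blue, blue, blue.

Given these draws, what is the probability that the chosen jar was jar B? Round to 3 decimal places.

Under each hypothesis, the probability of the observed sequence is: P(data | jar A) = (4/7)(3/6)(2/5)(1/4) = 0.028571; P(data | jar B) = (7/9)(6/8)(5/7)(4/6) = 0.27778.
Multiplying each by its prior: 1/2 · 0.028571 = 0.014286, 1/2 · 0.27778 = 0.13889; these sum to 0.15317.
So P(jar B | data) = (0.13889) / (0.15317) = 0.90674.

0.907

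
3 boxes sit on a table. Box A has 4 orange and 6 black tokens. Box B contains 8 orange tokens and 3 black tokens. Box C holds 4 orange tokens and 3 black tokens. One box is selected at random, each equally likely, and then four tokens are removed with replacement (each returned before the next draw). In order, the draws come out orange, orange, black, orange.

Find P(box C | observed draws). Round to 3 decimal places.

0.358

For each hypothesis, P(data | H) works out to: P(data | box A) = (4/10)(4/10)(6/10)(4/10) = 0.0384; P(data | box B) = (8/11)(8/11)(3/11)(8/11) = 0.10491; P(data | box C) = (4/7)(4/7)(3/7)(4/7) = 0.079967.
The prior-weighted likelihoods are 1/3 · 0.0384 = 0.0128, 1/3 · 0.10491 = 0.03497, 1/3 · 0.079967 = 0.026656; these sum to 0.074426.
So P(box C | data) = (0.026656) / (0.074426) = 0.35815.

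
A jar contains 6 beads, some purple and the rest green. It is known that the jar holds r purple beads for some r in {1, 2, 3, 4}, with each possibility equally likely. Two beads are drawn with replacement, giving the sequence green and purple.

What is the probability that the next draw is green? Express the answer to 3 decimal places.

0.556

The likelihood of the observed sequence under each hypothesis: P(data | r = 1) = (5/6)(1/6) = 5/36; P(data | r = 2) = (4/6)(2/6) = 2/9; P(data | r = 3) = (3/6)(3/6) = 1/4; P(data | r = 4) = (2/6)(4/6) = 2/9.
Multiplying each by its prior: 1/4 · 5/36 = 5/144, 1/4 · 2/9 = 1/18, 1/4 · 1/4 = 1/16, 1/4 · 2/9 = 1/18; summing to 5/24.
Dividing through by the total gives posterior P(r = 1 | data) = 1/6, P(r = 2 | data) = 4/15, P(r = 3 | data) = 3/10, P(r = 4 | data) = 4/15.
The predictive probability is P(green next | data) = (5/6)(1/6) + (2/3)(4/15) + (1/2)(3/10) + (1/3)(4/15) = 5/9.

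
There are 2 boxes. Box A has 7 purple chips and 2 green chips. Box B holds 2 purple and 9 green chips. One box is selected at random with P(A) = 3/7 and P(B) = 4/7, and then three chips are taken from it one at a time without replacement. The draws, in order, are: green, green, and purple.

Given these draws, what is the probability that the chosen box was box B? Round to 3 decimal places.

0.875

Under each hypothesis, the probability of the observed sequence is: P(data | box A) = (2/9)(1/8)(7/7) = 0.027778; P(data | box B) = (9/11)(8/10)(2/9) = 0.14545.
Weighting by the prior gives 3/7 · 0.027778 = 0.011905, 4/7 · 0.14545 = 0.083117; with total 0.095022.
By Bayes' rule, P(box B | data) = (0.083117) / (0.095022) = 0.87472.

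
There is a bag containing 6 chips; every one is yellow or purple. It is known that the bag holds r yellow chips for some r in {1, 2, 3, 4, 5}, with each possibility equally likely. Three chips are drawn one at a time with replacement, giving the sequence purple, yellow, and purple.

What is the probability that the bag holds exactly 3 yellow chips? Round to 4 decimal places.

The likelihood of the observed sequence under each hypothesis: P(data | r = 1) = (5/6)(1/6)(5/6) = 25/216; P(data | r = 2) = (4/6)(2/6)(4/6) = 4/27; P(data | r = 3) = (3/6)(3/6)(3/6) = 1/8; P(data | r = 4) = (2/6)(4/6)(2/6) = 2/27; P(data | r = 5) = (1/6)(5/6)(1/6) = 5/216.
Weighting by the prior gives 1/5 · 25/216 = 5/216, 1/5 · 4/27 = 4/135, 1/5 · 1/8 = 1/40, 1/5 · 2/27 = 2/135, 1/5 · 5/216 = 1/216; these sum to 7/72.
So P(r = 3 | data) = (1/40) / (7/72) = 9/35.

0.2571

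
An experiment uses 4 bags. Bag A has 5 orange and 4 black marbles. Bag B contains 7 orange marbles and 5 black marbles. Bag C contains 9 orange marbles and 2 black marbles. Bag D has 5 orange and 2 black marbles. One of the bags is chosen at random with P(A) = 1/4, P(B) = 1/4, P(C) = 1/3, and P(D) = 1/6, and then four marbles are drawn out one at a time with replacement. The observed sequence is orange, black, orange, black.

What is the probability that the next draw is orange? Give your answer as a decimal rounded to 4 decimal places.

The likelihood of the observed sequence under each hypothesis: P(data | bag A) = (5/9)(4/9)(5/9)(4/9) = 0.060966; P(data | bag B) = (7/12)(5/12)(7/12)(5/12) = 0.059076; P(data | bag C) = (9/11)(2/11)(9/11)(2/11) = 0.02213; P(data | bag D) = (5/7)(2/7)(5/7)(2/7) = 0.041649.
Weighting by the prior gives 1/4 · 0.060966 = 0.015242, 1/4 · 0.059076 = 0.014769, 1/3 · 0.02213 = 0.0073765, 1/6 · 0.041649 = 0.0069416; these sum to 0.044329.
Dividing through by the total gives posterior P(bag A | data) = 0.34383, P(bag B | data) = 0.33317, P(bag C | data) = 0.16641, P(bag D | data) = 0.15659.
So P(orange next | data) = Σ P(orange next | H) P(H | data) = (5/9)(0.34383) + (7/12)(0.33317) + (9/11)(0.16641) + (5/7)(0.15659) = 0.63337.

0.6334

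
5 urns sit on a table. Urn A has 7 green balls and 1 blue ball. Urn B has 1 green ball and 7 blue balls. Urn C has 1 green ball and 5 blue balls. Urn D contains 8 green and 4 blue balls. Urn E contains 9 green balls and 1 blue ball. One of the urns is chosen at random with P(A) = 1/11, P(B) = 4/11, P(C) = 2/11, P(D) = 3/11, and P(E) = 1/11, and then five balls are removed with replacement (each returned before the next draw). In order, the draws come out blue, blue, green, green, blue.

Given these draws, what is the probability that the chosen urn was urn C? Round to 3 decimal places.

Compute the likelihood of the observed sequence for each case: P(data | urn A) = (1/8)(1/8)(7/8)(7/8)(1/8) = 0.0014954; P(data | urn B) = (7/8)(7/8)(1/8)(1/8)(7/8) = 0.010468; P(data | urn C) = (5/6)(5/6)(1/6)(1/6)(5/6) = 0.016075; P(data | urn D) = (4/12)(4/12)(8/12)(8/12)(4/12) = 0.016461; P(data | urn E) = (1/10)(1/10)(9/10)(9/10)(1/10) = 0.00081.
Multiplying each by its prior: 1/11 · 0.0014954 = 0.00013594, 4/11 · 0.010468 = 0.0038064, 2/11 · 0.016075 = 0.0029227, 3/11 · 0.016461 = 0.0044893, 1/11 · 0.00081 = 7.3636e-05; with total 0.011428.
Therefore the posterior P(urn C | data) = (0.0029227) / (0.011428) = 0.25575.

0.256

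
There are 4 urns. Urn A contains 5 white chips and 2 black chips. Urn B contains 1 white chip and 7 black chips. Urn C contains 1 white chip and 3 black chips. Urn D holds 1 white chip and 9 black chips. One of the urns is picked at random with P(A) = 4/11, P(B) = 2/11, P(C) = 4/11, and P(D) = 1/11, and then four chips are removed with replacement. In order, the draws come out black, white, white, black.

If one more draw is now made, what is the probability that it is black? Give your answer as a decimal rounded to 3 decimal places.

0.534

Compute the likelihood of the observed sequence for each case: P(data | urn A) = (2/7)(5/7)(5/7)(2/7) = 0.041649; P(data | urn B) = (7/8)(1/8)(1/8)(7/8) = 0.011963; P(data | urn C) = (3/4)(1/4)(1/4)(3/4) = 0.035156; P(data | urn D) = (9/10)(1/10)(1/10)(9/10) = 0.0081.
Multiplying each by its prior: 4/11 · 0.041649 = 0.015145, 2/11 · 0.011963 = 0.0021751, 4/11 · 0.035156 = 0.012784, 1/11 · 0.0081 = 0.00073636; with total 0.030841.
Dividing through by the total gives posterior P(urn A | data) = 0.49108, P(urn B | data) = 0.070526, P(urn C | data) = 0.41452, P(urn D | data) = 0.023876.
Averaging over the posterior, P(black next | data) = (2/7)(0.49108) + (7/8)(0.070526) + (3/4)(0.41452) + (9/10)(0.023876) = 0.5344.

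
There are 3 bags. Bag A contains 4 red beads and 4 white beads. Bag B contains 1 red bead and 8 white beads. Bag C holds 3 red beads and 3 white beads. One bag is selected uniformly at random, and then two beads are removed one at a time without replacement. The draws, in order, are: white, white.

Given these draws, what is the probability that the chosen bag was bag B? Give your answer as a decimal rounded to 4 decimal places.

Compute the likelihood of the observed sequence for each case: P(data | bag A) = (4/8)(3/7) = 0.21429; P(data | bag B) = (8/9)(7/8) = 0.77778; P(data | bag C) = (3/6)(2/5) = 0.2.
Multiplying each by its prior: 1/3 · 0.21429 = 0.071429, 1/3 · 0.77778 = 0.25926, 1/3 · 0.2 = 0.066667; these sum to 0.39735.
So P(bag B | data) = (0.25926) / (0.39735) = 0.65246.

0.6525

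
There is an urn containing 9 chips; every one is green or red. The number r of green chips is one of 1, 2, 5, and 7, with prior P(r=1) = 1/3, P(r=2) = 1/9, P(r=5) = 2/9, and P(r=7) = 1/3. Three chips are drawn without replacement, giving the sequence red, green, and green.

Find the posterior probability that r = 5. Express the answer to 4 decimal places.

0.3756

Under each hypothesis, the probability of the observed sequence is: P(data | r = 1) = (8/9)(1/8)(0/7) = 0; P(data | r = 2) = (7/9)(2/8)(1/7) = 1/36; P(data | r = 5) = (4/9)(5/8)(4/7) = 10/63; P(data | r = 7) = (2/9)(7/8)(6/7) = 1/6.
The prior-weighted likelihoods are 1/3 · 0 = 0, 1/9 · 1/36 = 1/324, 2/9 · 10/63 = 20/567, 1/3 · 1/6 = 1/18; with total 71/756.
So P(r = 5 | data) = (20/567) / (71/756) = 80/213.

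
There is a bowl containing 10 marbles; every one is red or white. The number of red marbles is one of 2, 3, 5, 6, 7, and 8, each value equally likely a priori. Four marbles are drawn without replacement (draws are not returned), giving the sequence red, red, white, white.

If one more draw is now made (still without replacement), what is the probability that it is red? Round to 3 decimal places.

0.540

The likelihood of the observed sequence under each hypothesis: P(data | r = 2) = (2/10)(1/9)(8/8)(7/7) = 1/45; P(data | r = 3) = (3/10)(2/9)(7/8)(6/7) = 1/20; P(data | r = 5) = (5/10)(4/9)(5/8)(4/7) = 5/63; P(data | r = 6) = (6/10)(5/9)(4/8)(3/7) = 1/14; P(data | r = 7) = (7/10)(6/9)(3/8)(2/7) = 1/20; P(data | r = 8) = (8/10)(7/9)(2/8)(1/7) = 1/45.
The prior-weighted likelihoods are 1/6 · 1/45 = 1/270, 1/6 · 1/20 = 1/120, 1/6 · 5/63 = 5/378, 1/6 · 1/14 = 1/84, 1/6 · 1/20 = 1/120, 1/6 · 1/45 = 1/270; these sum to 31/630.
Dividing through by the total gives posterior P(r = 2 | data) = 7/93, P(r = 3 | data) = 21/124, P(r = 5 | data) = 25/93, P(r = 6 | data) = 15/62, P(r = 7 | data) = 21/124, P(r = 8 | data) = 7/93.
The predictive probability is P(red next | data) = (0)(7/93) + (1/6)(21/124) + (1/2)(25/93) + (2/3)(15/62) + (5/6)(21/124) + (1)(7/93) = 67/124.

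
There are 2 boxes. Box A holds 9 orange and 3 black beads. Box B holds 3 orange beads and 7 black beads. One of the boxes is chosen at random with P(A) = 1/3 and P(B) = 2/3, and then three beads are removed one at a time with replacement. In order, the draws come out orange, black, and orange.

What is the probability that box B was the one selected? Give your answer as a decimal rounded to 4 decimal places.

The likelihood of the observed sequence under each hypothesis: P(data | box A) = (9/12)(3/12)(9/12) = 0.14062; P(data | box B) = (3/10)(7/10)(3/10) = 0.063.
Weighting by the prior gives 1/3 · 0.14062 = 0.046875, 2/3 · 0.063 = 0.042; summing to 0.088875.
Hence P(box B | data) = (0.042) / (0.088875) = 0.47257.

0.4726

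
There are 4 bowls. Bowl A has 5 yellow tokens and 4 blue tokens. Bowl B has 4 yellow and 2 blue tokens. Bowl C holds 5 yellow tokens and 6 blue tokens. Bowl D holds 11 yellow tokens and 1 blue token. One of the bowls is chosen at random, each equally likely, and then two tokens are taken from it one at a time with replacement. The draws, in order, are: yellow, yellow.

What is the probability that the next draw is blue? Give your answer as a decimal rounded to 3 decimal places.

Compute the likelihood of the observed sequence for each case: P(data | bowl A) = (5/9)(5/9) = 0.30864; P(data | bowl B) = (4/6)(4/6) = 0.44444; P(data | bowl C) = (5/11)(5/11) = 0.20661; P(data | bowl D) = (11/12)(11/12) = 0.84028.
Multiplying each by its prior: 1/4 · 0.30864 = 0.07716, 1/4 · 0.44444 = 0.11111, 1/4 · 0.20661 = 0.051653, 1/4 · 0.84028 = 0.21007; summing to 0.44999.
Dividing through by the total gives posterior P(bowl A | data) = 0.17147, P(bowl B | data) = 0.24692, P(bowl C | data) = 0.11479, P(bowl D | data) = 0.46683.
Averaging over the posterior, P(blue next | data) = (4/9)(0.17147) + (1/3)(0.24692) + (6/11)(0.11479) + (1/12)(0.46683) = 0.26003.

0.260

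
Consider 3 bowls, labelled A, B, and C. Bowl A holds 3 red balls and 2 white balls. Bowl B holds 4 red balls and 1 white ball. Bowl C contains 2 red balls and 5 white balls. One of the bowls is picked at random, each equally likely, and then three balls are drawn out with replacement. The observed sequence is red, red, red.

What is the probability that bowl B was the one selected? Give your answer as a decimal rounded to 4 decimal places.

0.6815

Under each hypothesis, the probability of the observed sequence is: P(data | bowl A) = (3/5)(3/5)(3/5) = 0.216; P(data | bowl B) = (4/5)(4/5)(4/5) = 0.512; P(data | bowl C) = (2/7)(2/7)(2/7) = 0.023324.
Multiplying each by its prior: 1/3 · 0.216 = 0.072, 1/3 · 0.512 = 0.17067, 1/3 · 0.023324 = 0.0077745; summing to 0.25044.
So P(bowl B | data) = (0.17067) / (0.25044) = 0.68146.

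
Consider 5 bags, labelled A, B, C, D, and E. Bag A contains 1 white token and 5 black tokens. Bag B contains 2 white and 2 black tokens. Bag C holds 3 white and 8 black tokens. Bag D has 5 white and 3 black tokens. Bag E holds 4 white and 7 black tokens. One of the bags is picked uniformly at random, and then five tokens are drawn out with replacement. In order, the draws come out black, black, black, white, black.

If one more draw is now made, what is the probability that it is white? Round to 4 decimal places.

0.3049

Under each hypothesis, the probability of the observed sequence is: P(data | bag A) = (5/6)(5/6)(5/6)(1/6)(5/6) = 0.080376; P(data | bag B) = (2/4)(2/4)(2/4)(2/4)(2/4) = 0.03125; P(data | bag C) = (8/11)(8/11)(8/11)(3/11)(8/11) = 0.076299; P(data | bag D) = (3/8)(3/8)(3/8)(5/8)(3/8) = 0.01236; P(data | bag E) = (7/11)(7/11)(7/11)(4/11)(7/11) = 0.059633.
Weighting by the prior gives 1/5 · 0.080376 = 0.016075, 1/5 · 0.03125 = 0.00625, 1/5 · 0.076299 = 0.01526, 1/5 · 0.01236 = 0.0024719, 1/5 · 0.059633 = 0.011927; these sum to 0.051983.
The posterior is then P(bag A | data) = 0.30924, P(bag B | data) = 0.12023, P(bag C | data) = 0.29355, P(bag D | data) = 0.047552, P(bag E | data) = 0.22943.
The predictive probability is P(white next | data) = (1/6)(0.30924) + (1/2)(0.12023) + (3/11)(0.29355) + (5/8)(0.047552) + (4/11)(0.22943) = 0.30486.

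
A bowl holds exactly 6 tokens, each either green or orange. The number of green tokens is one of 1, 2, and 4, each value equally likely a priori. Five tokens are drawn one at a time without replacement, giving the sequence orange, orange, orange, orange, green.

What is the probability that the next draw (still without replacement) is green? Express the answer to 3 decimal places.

0.286

The likelihood of the observed sequence under each hypothesis: P(data | r = 1) = (5/6)(4/5)(3/4)(2/3)(1/2) = 1/6; P(data | r = 2) = (4/6)(3/5)(2/4)(1/3)(2/2) = 1/15; P(data | r = 4) = (2/6)(1/5)(0/4) = 0.
The prior-weighted likelihoods are 1/3 · 1/6 = 1/18, 1/3 · 1/15 = 1/45, 1/3 · 0 = 0; these sum to 7/90.
The posterior is then P(r = 1 | data) = 5/7, P(r = 2 | data) = 2/7, P(r = 4 | data) = 0.
So P(green next | data) = Σ P(green next | H) P(H | data) = (0)(5/7) + (1)(2/7) = 2/7.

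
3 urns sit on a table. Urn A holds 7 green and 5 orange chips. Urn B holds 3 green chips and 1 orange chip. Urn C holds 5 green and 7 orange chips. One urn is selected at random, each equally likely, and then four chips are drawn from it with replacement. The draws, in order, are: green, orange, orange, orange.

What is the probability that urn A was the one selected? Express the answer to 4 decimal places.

0.3089

For each hypothesis, P(data | H) works out to: P(data | urn A) = (7/12)(5/12)(5/12)(5/12) = 0.042197; P(data | urn B) = (3/4)(1/4)(1/4)(1/4) = 0.011719; P(data | urn C) = (5/12)(7/12)(7/12)(7/12) = 0.082706.
The prior-weighted likelihoods are 1/3 · 0.042197 = 0.014066, 1/3 · 0.011719 = 0.0039062, 1/3 · 0.082706 = 0.027569; summing to 0.045541.
By Bayes' rule, P(urn A | data) = (0.014066) / (0.045541) = 0.30886.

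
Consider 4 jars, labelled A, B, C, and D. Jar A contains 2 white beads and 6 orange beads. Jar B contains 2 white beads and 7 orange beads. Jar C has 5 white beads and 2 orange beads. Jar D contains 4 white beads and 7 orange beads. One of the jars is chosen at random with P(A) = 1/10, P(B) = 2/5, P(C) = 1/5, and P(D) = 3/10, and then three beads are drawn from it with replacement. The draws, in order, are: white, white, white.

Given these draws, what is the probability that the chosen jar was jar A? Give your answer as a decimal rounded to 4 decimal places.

0.0168

For each hypothesis, P(data | H) works out to: P(data | jar A) = (2/8)(2/8)(2/8) = 0.015625; P(data | jar B) = (2/9)(2/9)(2/9) = 0.010974; P(data | jar C) = (5/7)(5/7)(5/7) = 0.36443; P(data | jar D) = (4/11)(4/11)(4/11) = 0.048084.
The prior-weighted likelihoods are 1/10 · 0.015625 = 0.0015625, 2/5 · 0.010974 = 0.0043896, 1/5 · 0.36443 = 0.072886, 3/10 · 0.048084 = 0.014425; these sum to 0.093264.
Hence P(jar A | data) = (0.0015625) / (0.093264) = 0.016754.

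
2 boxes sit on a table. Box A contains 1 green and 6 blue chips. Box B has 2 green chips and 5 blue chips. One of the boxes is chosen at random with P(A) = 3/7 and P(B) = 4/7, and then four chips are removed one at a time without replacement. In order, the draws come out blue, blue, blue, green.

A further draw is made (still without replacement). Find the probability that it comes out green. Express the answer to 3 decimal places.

For each hypothesis, P(data | H) works out to: P(data | box A) = (6/7)(5/6)(4/5)(1/4) = 1/7; P(data | box B) = (5/7)(4/6)(3/5)(2/4) = 1/7.
Multiplying each by its prior: 3/7 · 1/7 = 3/49, 4/7 · 1/7 = 4/49; summing to 1/7.
Normalising, the posterior is P(box A | data) = 3/7, P(box B | data) = 4/7.
The predictive probability is P(green next | data) = (0)(3/7) + (1/3)(4/7) = 4/21.

0.190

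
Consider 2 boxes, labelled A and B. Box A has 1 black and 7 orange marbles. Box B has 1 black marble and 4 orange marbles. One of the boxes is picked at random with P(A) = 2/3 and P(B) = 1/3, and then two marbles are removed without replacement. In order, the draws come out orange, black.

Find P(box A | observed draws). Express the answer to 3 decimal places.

Under each hypothesis, the probability of the observed sequence is: P(data | box A) = (7/8)(1/7) = 1/8; P(data | box B) = (4/5)(1/4) = 1/5.
Multiplying each by its prior: 2/3 · 1/8 = 1/12, 1/3 · 1/5 = 1/15; with total 3/20.
By Bayes' rule, P(box A | data) = (1/12) / (3/20) = 5/9.

0.556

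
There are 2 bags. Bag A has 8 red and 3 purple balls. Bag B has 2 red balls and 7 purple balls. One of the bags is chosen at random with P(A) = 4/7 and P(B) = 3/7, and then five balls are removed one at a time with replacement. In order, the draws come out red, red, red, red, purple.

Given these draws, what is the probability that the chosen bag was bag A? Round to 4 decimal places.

Under each hypothesis, the probability of the observed sequence is: P(data | bag A) = (8/11)(8/11)(8/11)(8/11)(3/11) = 0.076299; P(data | bag B) = (2/9)(2/9)(2/9)(2/9)(7/9) = 0.0018967.
The prior-weighted likelihoods are 4/7 · 0.076299 = 0.043599, 3/7 · 0.0018967 = 0.00081288; with total 0.044412.
By Bayes' rule, P(bag A | data) = (0.043599) / (0.044412) = 0.9817.

0.9817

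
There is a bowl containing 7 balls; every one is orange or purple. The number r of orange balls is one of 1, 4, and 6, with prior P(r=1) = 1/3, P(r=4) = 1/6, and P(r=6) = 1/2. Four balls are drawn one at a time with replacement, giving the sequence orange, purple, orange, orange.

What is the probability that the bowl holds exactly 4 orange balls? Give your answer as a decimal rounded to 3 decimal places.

0.225

The likelihood of the observed sequence under each hypothesis: P(data | r = 1) = (1/7)(6/7)(1/7)(1/7) = 0.002499; P(data | r = 4) = (4/7)(3/7)(4/7)(4/7) = 0.079967; P(data | r = 6) = (6/7)(1/7)(6/7)(6/7) = 0.089963.
Weighting by the prior gives 1/3 · 0.002499 = 0.00083299, 1/6 · 0.079967 = 0.013328, 1/2 · 0.089963 = 0.044981; these sum to 0.059142.
By Bayes' rule, P(r = 4 | data) = (0.013328) / (0.059142) = 0.22535.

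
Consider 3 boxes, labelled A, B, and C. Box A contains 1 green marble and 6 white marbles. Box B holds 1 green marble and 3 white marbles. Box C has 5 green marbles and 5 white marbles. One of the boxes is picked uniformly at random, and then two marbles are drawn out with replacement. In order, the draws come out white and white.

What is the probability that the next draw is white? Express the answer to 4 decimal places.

Under each hypothesis, the probability of the observed sequence is: P(data | box A) = (6/7)(6/7) = 0.73469; P(data | box B) = (3/4)(3/4) = 0.5625; P(data | box C) = (5/10)(5/10) = 0.25.
Multiplying each by its prior: 1/3 · 0.73469 = 0.2449, 1/3 · 0.5625 = 0.1875, 1/3 · 0.25 = 0.083333; summing to 0.51573.
Normalising, the posterior is P(box A | data) = 0.47486, P(box B | data) = 0.36356, P(box C | data) = 0.16158.
The predictive probability is P(white next | data) = (6/7)(0.47486) + (3/4)(0.36356) + (1/2)(0.16158) = 0.76048.

0.7605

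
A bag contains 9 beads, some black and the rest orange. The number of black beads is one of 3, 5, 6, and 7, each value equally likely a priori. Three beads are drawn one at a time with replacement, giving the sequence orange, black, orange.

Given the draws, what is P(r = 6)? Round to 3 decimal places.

0.200

For each hypothesis, P(data | H) works out to: P(data | r = 3) = (6/9)(3/9)(6/9) = 4/27; P(data | r = 5) = (4/9)(5/9)(4/9) = 80/729; P(data | r = 6) = (3/9)(6/9)(3/9) = 2/27; P(data | r = 7) = (2/9)(7/9)(2/9) = 28/729.
Weighting by the prior gives 1/4 · 4/27 = 1/27, 1/4 · 80/729 = 20/729, 1/4 · 2/27 = 1/54, 1/4 · 28/729 = 7/729; summing to 5/54.
Hence P(r = 6 | data) = (1/54) / (5/54) = 1/5.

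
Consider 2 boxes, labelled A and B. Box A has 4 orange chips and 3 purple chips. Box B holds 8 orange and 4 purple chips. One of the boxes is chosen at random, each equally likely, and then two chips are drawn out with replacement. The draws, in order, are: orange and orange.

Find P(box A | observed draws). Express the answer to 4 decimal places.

0.4235

For each hypothesis, P(data | H) works out to: P(data | box A) = (4/7)(4/7) = 16/49; P(data | box B) = (8/12)(8/12) = 4/9.
Multiplying each by its prior: 1/2 · 16/49 = 8/49, 1/2 · 4/9 = 2/9; these sum to 170/441.
Hence P(box A | data) = (8/49) / (170/441) = 36/85.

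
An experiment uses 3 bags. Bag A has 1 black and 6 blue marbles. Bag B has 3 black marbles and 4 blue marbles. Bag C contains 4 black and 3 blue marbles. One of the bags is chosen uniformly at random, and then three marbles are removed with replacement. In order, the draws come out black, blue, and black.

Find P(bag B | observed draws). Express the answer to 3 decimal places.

For each hypothesis, P(data | H) works out to: P(data | bag A) = (1/7)(6/7)(1/7) = 6/343; P(data | bag B) = (3/7)(4/7)(3/7) = 36/343; P(data | bag C) = (4/7)(3/7)(4/7) = 48/343.
Weighting by the prior gives 1/3 · 6/343 = 2/343, 1/3 · 36/343 = 12/343, 1/3 · 48/343 = 16/343; these sum to 30/343.
By Bayes' rule, P(bag B | data) = (12/343) / (30/343) = 2/5.

0.400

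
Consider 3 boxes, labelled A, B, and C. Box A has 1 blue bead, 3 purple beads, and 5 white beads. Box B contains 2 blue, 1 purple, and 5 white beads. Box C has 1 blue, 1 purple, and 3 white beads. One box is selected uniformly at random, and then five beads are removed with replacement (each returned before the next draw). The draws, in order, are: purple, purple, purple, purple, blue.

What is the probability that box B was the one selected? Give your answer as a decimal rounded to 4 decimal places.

0.0348

Under each hypothesis, the probability of the observed sequence is: P(data | box A) = (3/9)(3/9)(3/9)(3/9)(1/9) = 0.0013717; P(data | box B) = (1/8)(1/8)(1/8)(1/8)(2/8) = 6.1035e-05; P(data | box C) = (1/5)(1/5)(1/5)(1/5)(1/5) = 0.00032.
Multiplying each by its prior: 1/3 · 0.0013717 = 0.00045725, 1/3 · 6.1035e-05 = 2.0345e-05, 1/3 · 0.00032 = 0.00010667; with total 0.00058426.
Therefore the posterior P(box B | data) = (2.0345e-05) / (0.00058426) = 0.034822.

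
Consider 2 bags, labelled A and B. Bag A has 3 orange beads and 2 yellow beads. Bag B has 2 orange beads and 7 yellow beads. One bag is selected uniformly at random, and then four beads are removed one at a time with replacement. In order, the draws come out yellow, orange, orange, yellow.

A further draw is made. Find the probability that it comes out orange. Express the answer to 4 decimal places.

Compute the likelihood of the observed sequence for each case: P(data | bag A) = (2/5)(3/5)(3/5)(2/5) = 0.0576; P(data | bag B) = (7/9)(2/9)(2/9)(7/9) = 0.029873.
The prior-weighted likelihoods are 1/2 · 0.0576 = 0.0288, 1/2 · 0.029873 = 0.014937; summing to 0.043737.
Normalising, the posterior is P(bag A | data) = 0.65849, P(bag B | data) = 0.34151.
So P(orange next | data) = Σ P(orange next | H) P(H | data) = (3/5)(0.65849) + (2/9)(0.34151) = 0.47098.

0.4710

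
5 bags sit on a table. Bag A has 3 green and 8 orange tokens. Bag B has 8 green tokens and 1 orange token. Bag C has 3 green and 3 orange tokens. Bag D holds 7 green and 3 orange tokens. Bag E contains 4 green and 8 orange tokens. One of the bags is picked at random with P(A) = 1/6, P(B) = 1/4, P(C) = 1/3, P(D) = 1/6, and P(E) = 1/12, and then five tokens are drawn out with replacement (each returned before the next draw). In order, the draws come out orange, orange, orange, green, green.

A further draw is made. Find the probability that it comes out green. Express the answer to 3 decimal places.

0.451

Compute the likelihood of the observed sequence for each case: P(data | bag A) = (8/11)(8/11)(8/11)(3/11)(3/11) = 0.028612; P(data | bag B) = (1/9)(1/9)(1/9)(8/9)(8/9) = 0.0010838; P(data | bag C) = (3/6)(3/6)(3/6)(3/6)(3/6) = 0.03125; P(data | bag D) = (3/10)(3/10)(3/10)(7/10)(7/10) = 0.01323; P(data | bag E) = (8/12)(8/12)(8/12)(4/12)(4/12) = 0.032922.
Multiplying each by its prior: 1/6 · 0.028612 = 0.0047687, 1/4 · 0.0010838 = 0.00027096, 1/3 · 0.03125 = 0.010417, 1/6 · 0.01323 = 0.002205, 1/12 · 0.032922 = 0.0027435; with total 0.020405.
Dividing through by the total gives posterior P(bag A | data) = 0.2337, P(bag B | data) = 0.013279, P(bag C | data) = 0.5105, P(bag D | data) = 0.10806, P(bag E | data) = 0.13445.
Averaging over the posterior, P(green next | data) = (3/11)(0.2337) + (8/9)(0.013279) + (1/2)(0.5105) + (7/10)(0.10806) + (1/3)(0.13445) = 0.45125.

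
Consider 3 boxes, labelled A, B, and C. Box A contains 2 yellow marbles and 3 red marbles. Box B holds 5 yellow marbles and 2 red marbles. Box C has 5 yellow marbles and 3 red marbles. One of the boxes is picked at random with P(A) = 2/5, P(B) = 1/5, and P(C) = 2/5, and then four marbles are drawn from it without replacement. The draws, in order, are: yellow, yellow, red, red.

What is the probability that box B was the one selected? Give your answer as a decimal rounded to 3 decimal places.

Under each hypothesis, the probability of the observed sequence is: P(data | box A) = (2/5)(1/4)(3/3)(2/2) = 1/10; P(data | box B) = (5/7)(4/6)(2/5)(1/4) = 1/21; P(data | box C) = (5/8)(4/7)(3/6)(2/5) = 1/14.
Multiplying each by its prior: 2/5 · 1/10 = 1/25, 1/5 · 1/21 = 1/105, 2/5 · 1/14 = 1/35; summing to 41/525.
So P(box B | data) = (1/105) / (41/525) = 5/41.

0.122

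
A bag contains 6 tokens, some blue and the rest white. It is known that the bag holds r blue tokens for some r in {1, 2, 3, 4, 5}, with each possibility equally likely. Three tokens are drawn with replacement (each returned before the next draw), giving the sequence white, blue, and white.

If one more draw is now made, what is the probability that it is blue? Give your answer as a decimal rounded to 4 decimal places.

0.4111

Compute the likelihood of the observed sequence for each case: P(data | r = 1) = (5/6)(1/6)(5/6) = 25/216; P(data | r = 2) = (4/6)(2/6)(4/6) = 4/27; P(data | r = 3) = (3/6)(3/6)(3/6) = 1/8; P(data | r = 4) = (2/6)(4/6)(2/6) = 2/27; P(data | r = 5) = (1/6)(5/6)(1/6) = 5/216.
Weighting by the prior gives 1/5 · 25/216 = 5/216, 1/5 · 4/27 = 4/135, 1/5 · 1/8 = 1/40, 1/5 · 2/27 = 2/135, 1/5 · 5/216 = 1/216; summing to 7/72.
The posterior is then P(r = 1 | data) = 5/21, P(r = 2 | data) = 32/105, P(r = 3 | data) = 9/35, P(r = 4 | data) = 16/105, P(r = 5 | data) = 1/21.
So P(blue next | data) = Σ P(blue next | H) P(H | data) = (1/6)(5/21) + (1/3)(32/105) + (1/2)(9/35) + (2/3)(16/105) + (5/6)(1/21) = 37/90.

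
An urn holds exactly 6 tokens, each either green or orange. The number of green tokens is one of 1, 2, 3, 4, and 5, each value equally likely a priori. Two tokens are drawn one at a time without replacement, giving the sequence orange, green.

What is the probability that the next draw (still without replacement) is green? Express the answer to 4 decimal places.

0.5000

For each hypothesis, P(data | H) works out to: P(data | r = 1) = (5/6)(1/5) = 1/6; P(data | r = 2) = (4/6)(2/5) = 4/15; P(data | r = 3) = (3/6)(3/5) = 3/10; P(data | r = 4) = (2/6)(4/5) = 4/15; P(data | r = 5) = (1/6)(5/5) = 1/6.
Multiplying each by its prior: 1/5 · 1/6 = 1/30, 1/5 · 4/15 = 4/75, 1/5 · 3/10 = 3/50, 1/5 · 4/15 = 4/75, 1/5 · 1/6 = 1/30; summing to 7/30.
Dividing through by the total gives posterior P(r = 1 | data) = 1/7, P(r = 2 | data) = 8/35, P(r = 3 | data) = 9/35, P(r = 4 | data) = 8/35, P(r = 5 | data) = 1/7.
So P(green next | data) = Σ P(green next | H) P(H | data) = (0)(1/7) + (1/4)(8/35) + (1/2)(9/35) + (3/4)(8/35) + (1)(1/7) = 1/2.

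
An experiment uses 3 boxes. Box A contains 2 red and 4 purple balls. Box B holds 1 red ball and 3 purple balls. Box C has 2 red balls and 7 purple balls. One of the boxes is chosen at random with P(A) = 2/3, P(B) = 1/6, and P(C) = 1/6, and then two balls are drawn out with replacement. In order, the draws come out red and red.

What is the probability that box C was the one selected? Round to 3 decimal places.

0.089

Compute the likelihood of the observed sequence for each case: P(data | box A) = (2/6)(2/6) = 0.11111; P(data | box B) = (1/4)(1/4) = 0.0625; P(data | box C) = (2/9)(2/9) = 0.049383.
The prior-weighted likelihoods are 2/3 · 0.11111 = 0.074074, 1/6 · 0.0625 = 0.010417, 1/6 · 0.049383 = 0.0082305; these sum to 0.092721.
So P(box C | data) = (0.0082305) / (0.092721) = 0.088766.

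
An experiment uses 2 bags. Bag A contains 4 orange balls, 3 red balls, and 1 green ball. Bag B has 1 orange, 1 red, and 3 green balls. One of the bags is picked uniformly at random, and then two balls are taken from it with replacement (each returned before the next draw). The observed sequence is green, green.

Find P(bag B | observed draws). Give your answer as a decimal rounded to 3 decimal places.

0.958

Under each hypothesis, the probability of the observed sequence is: P(data | bag A) = (1/8)(1/8) = 0.015625; P(data | bag B) = (3/5)(3/5) = 0.36.
Weighting by the prior gives 1/2 · 0.015625 = 0.0078125, 1/2 · 0.36 = 0.18; these sum to 0.18781.
So P(bag B | data) = (0.18) / (0.18781) = 0.9584.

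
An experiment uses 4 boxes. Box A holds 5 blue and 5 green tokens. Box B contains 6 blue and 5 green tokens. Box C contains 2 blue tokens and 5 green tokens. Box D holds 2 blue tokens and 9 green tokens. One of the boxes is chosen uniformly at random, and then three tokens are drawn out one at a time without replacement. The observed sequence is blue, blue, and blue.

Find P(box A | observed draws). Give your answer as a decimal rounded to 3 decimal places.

Under each hypothesis, the probability of the observed sequence is: P(data | box A) = (5/10)(4/9)(3/8) = 1/12; P(data | box B) = (6/11)(5/10)(4/9) = 4/33; P(data | box C) = (2/7)(1/6)(0/5) = 0; P(data | box D) = (2/11)(1/10)(0/9) = 0.
Weighting by the prior gives 1/4 · 1/12 = 1/48, 1/4 · 4/33 = 1/33, 1/4 · 0 = 0, 1/4 · 0 = 0; these sum to 9/176.
By Bayes' rule, P(box A | data) = (1/48) / (9/176) = 11/27.

0.407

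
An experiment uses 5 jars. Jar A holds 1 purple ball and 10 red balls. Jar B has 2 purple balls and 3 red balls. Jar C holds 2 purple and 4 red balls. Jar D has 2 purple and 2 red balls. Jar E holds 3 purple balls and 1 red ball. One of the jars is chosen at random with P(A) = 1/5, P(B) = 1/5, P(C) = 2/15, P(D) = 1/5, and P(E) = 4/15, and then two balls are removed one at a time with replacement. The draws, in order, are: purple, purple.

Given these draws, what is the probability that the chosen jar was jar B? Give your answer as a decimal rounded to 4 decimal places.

The likelihood of the observed sequence under each hypothesis: P(data | jar A) = (1/11)(1/11) = 0.0082645; P(data | jar B) = (2/5)(2/5) = 0.16; P(data | jar C) = (2/6)(2/6) = 0.11111; P(data | jar D) = (2/4)(2/4) = 0.25; P(data | jar E) = (3/4)(3/4) = 0.5625.
The prior-weighted likelihoods are 1/5 · 0.0082645 = 0.0016529, 1/5 · 0.16 = 0.032, 2/15 · 0.11111 = 0.014815, 1/5 · 0.25 = 0.05, 4/15 · 0.5625 = 0.15; these sum to 0.24847.
So P(jar B | data) = (0.032) / (0.24847) = 0.12879.

0.1288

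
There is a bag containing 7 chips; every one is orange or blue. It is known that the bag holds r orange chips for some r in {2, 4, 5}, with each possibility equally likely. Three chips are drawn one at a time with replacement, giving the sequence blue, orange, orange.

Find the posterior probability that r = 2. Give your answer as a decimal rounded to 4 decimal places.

Compute the likelihood of the observed sequence for each case: P(data | r = 2) = (5/7)(2/7)(2/7) = 0.058309; P(data | r = 4) = (3/7)(4/7)(4/7) = 0.13994; P(data | r = 5) = (2/7)(5/7)(5/7) = 0.14577.
Multiplying each by its prior: 1/3 · 0.058309 = 0.019436, 1/3 · 0.13994 = 0.046647, 1/3 · 0.14577 = 0.048591; these sum to 0.11467.
By Bayes' rule, P(r = 2 | data) = (0.019436) / (0.11467) = 0.16949.

0.1695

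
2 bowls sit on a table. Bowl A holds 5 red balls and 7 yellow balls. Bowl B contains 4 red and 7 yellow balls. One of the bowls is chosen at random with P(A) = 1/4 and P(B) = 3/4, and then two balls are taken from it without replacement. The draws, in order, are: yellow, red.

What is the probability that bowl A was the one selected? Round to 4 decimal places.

Compute the likelihood of the observed sequence for each case: P(data | bowl A) = (7/12)(5/11) = 0.26515; P(data | bowl B) = (7/11)(4/10) = 0.25455.
Weighting by the prior gives 1/4 · 0.26515 = 0.066288, 3/4 · 0.25455 = 0.19091; summing to 0.2572.
So P(bowl A | data) = (0.066288) / (0.2572) = 0.25773.

0.2577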